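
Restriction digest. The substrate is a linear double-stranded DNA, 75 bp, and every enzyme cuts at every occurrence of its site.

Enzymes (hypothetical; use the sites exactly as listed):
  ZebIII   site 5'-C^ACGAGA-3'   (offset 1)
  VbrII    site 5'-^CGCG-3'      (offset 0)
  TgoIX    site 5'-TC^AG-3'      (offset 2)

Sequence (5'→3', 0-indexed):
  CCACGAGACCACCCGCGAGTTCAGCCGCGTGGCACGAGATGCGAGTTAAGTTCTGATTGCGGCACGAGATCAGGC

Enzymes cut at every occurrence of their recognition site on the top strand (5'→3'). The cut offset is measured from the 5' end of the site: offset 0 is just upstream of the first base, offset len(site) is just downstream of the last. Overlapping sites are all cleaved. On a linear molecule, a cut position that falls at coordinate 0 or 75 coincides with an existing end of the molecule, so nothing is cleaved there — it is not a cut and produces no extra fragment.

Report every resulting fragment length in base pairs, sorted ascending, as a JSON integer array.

[2,3,4,8,8,9,11,30]

Scan for sites:
  ZebIII CACGAGA/1: at [1, 32, 62] ⇒ [2, 33, 63]
  VbrII CGCG/0: at [13, 25] ⇒ [13, 25]
  TgoIX TCAG/2: at [20, 69] ⇒ [22, 71]

All cut coordinates (distinct, sorted): [2, 13, 22, 25, 33, 63, 71]

Fragments:
  [0,2): 2 bp
  [2,13): 11 bp
  [13,22): 9 bp
  [22,25): 3 bp
  [25,33): 8 bp
  [33,63): 30 bp
  [63,71): 8 bp
  [71,75): 4 bp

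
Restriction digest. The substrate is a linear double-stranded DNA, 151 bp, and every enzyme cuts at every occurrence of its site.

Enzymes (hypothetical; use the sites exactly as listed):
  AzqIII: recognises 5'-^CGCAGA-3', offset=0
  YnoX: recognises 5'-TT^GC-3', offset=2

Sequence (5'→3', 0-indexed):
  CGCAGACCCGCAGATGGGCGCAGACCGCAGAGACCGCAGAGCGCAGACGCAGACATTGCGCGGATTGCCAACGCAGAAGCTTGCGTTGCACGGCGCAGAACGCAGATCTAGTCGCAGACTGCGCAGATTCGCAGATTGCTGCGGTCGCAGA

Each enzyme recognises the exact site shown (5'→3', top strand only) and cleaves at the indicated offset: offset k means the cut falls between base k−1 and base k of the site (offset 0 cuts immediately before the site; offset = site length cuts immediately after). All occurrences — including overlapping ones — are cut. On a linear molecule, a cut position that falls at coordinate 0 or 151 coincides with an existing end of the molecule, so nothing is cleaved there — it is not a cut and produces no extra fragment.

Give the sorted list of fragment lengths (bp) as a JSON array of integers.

[5,5,6,6,6,7,7,7,8,8,8,8,9,9,9,10,10,11,12]

Scan for sites:
  AzqIII CGCAGA/0: at [0, 8, 18, 25, 34, 41, 47, 71, 93, 100, 112, 121, 129, 145] ⇒ [8, 18, 25, 34, 41, 47, 71, 93, 100, 112, 121, 129, 145] (position 0 is a terminus of the linear molecule — no cut)
  YnoX TTGC/2: at [55, 64, 80, 85, 135] ⇒ [57, 66, 82, 87, 137]

All cut coordinates (distinct, sorted): [8, 18, 25, 34, 41, 47, 57, 66, 71, 82, 87, 93, 100, 112, 121, 129, 137, 145]

Fragments:
  [0,8): 8 bp
  [8,18): 10 bp
  [18,25): 7 bp
  [25,34): 9 bp
  [34,41): 7 bp
  [41,47): 6 bp
  [47,57): 10 bp
  [57,66): 9 bp
  [66,71): 5 bp
  [71,82): 11 bp
  [82,87): 5 bp
  [87,93): 6 bp
  [93,100): 7 bp
  [100,112): 12 bp
  [112,121): 9 bp
  [121,129): 8 bp
  [129,137): 8 bp
  [137,145): 8 bp
  [145,151): 6 bp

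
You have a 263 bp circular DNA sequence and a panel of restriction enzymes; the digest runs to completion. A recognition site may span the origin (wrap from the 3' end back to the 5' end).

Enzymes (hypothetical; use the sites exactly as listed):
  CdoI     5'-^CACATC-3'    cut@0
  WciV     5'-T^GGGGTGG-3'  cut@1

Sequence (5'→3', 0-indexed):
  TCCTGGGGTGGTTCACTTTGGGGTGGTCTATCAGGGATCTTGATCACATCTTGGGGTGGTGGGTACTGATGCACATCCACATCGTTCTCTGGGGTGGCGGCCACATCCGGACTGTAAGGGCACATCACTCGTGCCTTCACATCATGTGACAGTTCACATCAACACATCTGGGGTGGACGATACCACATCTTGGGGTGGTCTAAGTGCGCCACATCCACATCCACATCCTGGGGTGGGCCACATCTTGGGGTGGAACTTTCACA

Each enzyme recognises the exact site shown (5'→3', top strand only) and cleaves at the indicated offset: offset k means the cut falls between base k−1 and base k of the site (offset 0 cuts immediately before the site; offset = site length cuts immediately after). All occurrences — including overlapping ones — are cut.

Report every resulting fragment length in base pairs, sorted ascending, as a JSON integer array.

Scan for sites:
  CdoI (CACATC, off=0): starts [44, 71, 77, 101, 120, 137, 154, 162, 183, 209, 215, 221, 238, 259] → cuts [44, 71, 77, 101, 120, 137, 154, 162, 183, 209, 215, 221, 238, 259]
  WciV (TGGGGTGG, off=1): starts [3, 18, 51, 89, 168, 190, 228, 245] → cuts [4, 19, 52, 90, 169, 191, 229, 246]

All cut coordinates (distinct, sorted): [4, 19, 44, 52, 71, 77, 90, 101, 120, 137, 154, 162, 169, 183, 191, 209, 215, 221, 229, 238, 246, 259]

Fragment lengths:
  4→19: 15 bp
  19→44: 25 bp
  44→52: 8 bp
  52→71: 19 bp
  71→77: 6 bp
  77→90: 13 bp
  90→101: 11 bp
  101→120: 19 bp
  120→137: 17 bp
  137→154: 17 bp
  154→162: 8 bp
  162→169: 7 bp
  169→183: 14 bp
  183→191: 8 bp
  191→209: 18 bp
  209→215: 6 bp
  215→221: 6 bp
  221→229: 8 bp
  229→238: 9 bp
  238→246: 8 bp
  246→259: 13 bp
  259→4 (wrap): 263-259+4 = 8 bp

[6,6,6,7,8,8,8,8,8,8,9,11,13,13,14,15,17,17,18,19,19,25]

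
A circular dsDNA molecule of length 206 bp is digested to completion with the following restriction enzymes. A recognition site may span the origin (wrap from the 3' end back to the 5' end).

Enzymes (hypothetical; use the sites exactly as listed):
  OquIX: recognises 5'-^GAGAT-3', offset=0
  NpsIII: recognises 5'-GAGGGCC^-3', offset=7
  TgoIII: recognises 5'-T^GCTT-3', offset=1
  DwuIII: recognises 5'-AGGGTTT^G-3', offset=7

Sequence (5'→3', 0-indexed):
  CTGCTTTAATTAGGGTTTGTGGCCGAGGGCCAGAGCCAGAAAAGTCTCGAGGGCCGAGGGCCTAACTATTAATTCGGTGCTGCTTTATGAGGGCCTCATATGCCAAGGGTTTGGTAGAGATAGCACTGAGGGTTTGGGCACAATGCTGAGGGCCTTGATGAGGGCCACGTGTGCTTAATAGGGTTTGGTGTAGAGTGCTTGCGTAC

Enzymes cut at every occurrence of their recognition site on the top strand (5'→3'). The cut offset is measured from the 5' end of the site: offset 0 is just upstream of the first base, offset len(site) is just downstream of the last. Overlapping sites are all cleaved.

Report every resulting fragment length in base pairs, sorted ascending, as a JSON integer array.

[4,6,7,10,12,12,13,14,14,16,17,19,19,19,24]

Site scan:
  OquIX (GAGAT, off=0): starts [116] → cuts [116]
  NpsIII (GAGGGCC, off=7): starts [24, 48, 55, 88, 147, 159] → cuts [31, 55, 62, 95, 154, 166]
  TgoIII (TGCTT, off=1): starts [1, 80, 171, 195] → cuts [2, 81, 172, 196]
  DwuIII (AGGGTTTG, off=7): starts [11, 105, 128, 179] → cuts [18, 112, 135, 186]

Pooled cuts: [2, 18, 31, 55, 62, 81, 95, 112, 116, 135, 154, 166, 172, 186, 196]

Fragments:
  2→18: 16 bp
  18→31: 13 bp
  31→55: 24 bp
  55→62: 7 bp
  62→81: 19 bp
  81→95: 14 bp
  95→112: 17 bp
  112→116: 4 bp
  116→135: 19 bp
  135→154: 19 bp
  154→166: 12 bp
  166→172: 6 bp
  172→186: 14 bp
  186→196: 10 bp
  196→2 (wrap): 206-196+2 = 12 bp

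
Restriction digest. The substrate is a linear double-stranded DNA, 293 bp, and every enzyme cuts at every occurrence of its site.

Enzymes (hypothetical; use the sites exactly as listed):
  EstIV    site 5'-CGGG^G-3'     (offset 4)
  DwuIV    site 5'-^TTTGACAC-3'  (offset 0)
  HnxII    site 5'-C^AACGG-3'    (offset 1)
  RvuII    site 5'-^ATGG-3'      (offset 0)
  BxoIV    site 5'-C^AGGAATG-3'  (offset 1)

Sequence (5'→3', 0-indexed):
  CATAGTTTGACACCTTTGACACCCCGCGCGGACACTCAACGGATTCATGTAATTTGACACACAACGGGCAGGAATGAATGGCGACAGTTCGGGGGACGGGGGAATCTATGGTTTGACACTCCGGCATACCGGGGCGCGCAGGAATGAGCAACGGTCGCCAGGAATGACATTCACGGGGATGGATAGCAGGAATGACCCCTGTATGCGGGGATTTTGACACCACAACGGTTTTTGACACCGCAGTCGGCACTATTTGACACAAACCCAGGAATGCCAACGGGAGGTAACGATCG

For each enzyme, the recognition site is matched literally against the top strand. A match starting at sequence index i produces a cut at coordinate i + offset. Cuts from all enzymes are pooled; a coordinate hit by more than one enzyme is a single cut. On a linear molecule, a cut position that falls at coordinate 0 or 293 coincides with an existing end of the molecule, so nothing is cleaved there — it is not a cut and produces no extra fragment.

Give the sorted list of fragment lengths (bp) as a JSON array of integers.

Per-enzyme occurrences:
  EstIV CGGGG/4: at [89, 96, 129, 173, 205] ⇒ [93, 100, 133, 177, 209]
  DwuIV TTTGACAC/0: at [5, 14, 52, 111, 212, 230, 252] ⇒ [5, 14, 52, 111, 212, 230, 252]
  HnxII CAACGG/1: at [36, 61, 148, 222, 274] ⇒ [37, 62, 149, 223, 275]
  RvuII ATGG/0: at [77, 107, 178] ⇒ [77, 107, 178]
  BxoIV CAGGAATG/1: at [68, 138, 158, 186, 265] ⇒ [69, 139, 159, 187, 266]

Pooled cuts: [5, 14, 37, 52, 62, 69, 77, 93, 100, 107, 111, 133, 139, 149, 159, 177, 178, 187, 209, 212, 223, 230, 252, 266, 275]

Fragments:
  [0,5): 5 bp
  [5,14): 9 bp
  [14,37): 23 bp
  [37,52): 15 bp
  [52,62): 10 bp
  [62,69): 7 bp
  [69,77): 8 bp
  [77,93): 16 bp
  [93,100): 7 bp
  [100,107): 7 bp
  [107,111): 4 bp
  [111,133): 22 bp
  [133,139): 6 bp
  [139,149): 10 bp
  [149,159): 10 bp
  [159,177): 18 bp
  [177,178): 1 bp
  [178,187): 9 bp
  [187,209): 22 bp
  [209,212): 3 bp
  [212,223): 11 bp
  [223,230): 7 bp
  [230,252): 22 bp
  [252,266): 14 bp
  [266,275): 9 bp
  [275,293): 18 bp

[1,3,4,5,6,7,7,7,7,8,9,9,9,10,10,10,11,14,15,16,18,18,22,22,22,23]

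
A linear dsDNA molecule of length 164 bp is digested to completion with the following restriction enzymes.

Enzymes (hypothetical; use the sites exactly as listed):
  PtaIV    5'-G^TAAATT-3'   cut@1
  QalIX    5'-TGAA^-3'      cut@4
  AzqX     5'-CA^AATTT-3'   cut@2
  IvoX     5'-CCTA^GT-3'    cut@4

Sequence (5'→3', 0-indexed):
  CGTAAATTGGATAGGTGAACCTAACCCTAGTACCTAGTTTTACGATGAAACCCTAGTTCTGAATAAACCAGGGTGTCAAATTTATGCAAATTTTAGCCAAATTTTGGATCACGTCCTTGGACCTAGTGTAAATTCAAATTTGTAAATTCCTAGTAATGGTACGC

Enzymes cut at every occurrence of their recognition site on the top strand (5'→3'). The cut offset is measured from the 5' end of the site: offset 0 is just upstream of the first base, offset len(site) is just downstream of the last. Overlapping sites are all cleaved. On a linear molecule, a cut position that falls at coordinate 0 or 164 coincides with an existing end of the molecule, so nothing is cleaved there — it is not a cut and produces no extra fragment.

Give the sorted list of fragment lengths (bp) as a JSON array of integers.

[2,3,6,6,7,8,8,10,10,10,11,12,13,15,17,26]

Per-enzyme occurrences:
  PtaIV (GTAAATT, off=1): starts [1, 127, 141] → cuts [2, 128, 142]
  QalIX (TGAA, off=4): starts [15, 45, 59] → cuts [19, 49, 63]
  AzqX (CAAATTT, off=2): starts [76, 86, 97, 134] → cuts [78, 88, 99, 136]
  IvoX (CCTAGT, off=4): starts [25, 32, 51, 121, 148] → cuts [29, 36, 55, 125, 152]

Pooled cuts: [2, 19, 29, 36, 49, 55, 63, 78, 88, 99, 125, 128, 136, 142, 152]

Fragment lengths:
  [0,2): 2 bp
  [2,19): 17 bp
  [19,29): 10 bp
  [29,36): 7 bp
  [36,49): 13 bp
  [49,55): 6 bp
  [55,63): 8 bp
  [63,78): 15 bp
  [78,88): 10 bp
  [88,99): 11 bp
  [99,125): 26 bp
  [125,128): 3 bp
  [128,136): 8 bp
  [136,142): 6 bp
  [142,152): 10 bp
  [152,164): 12 bp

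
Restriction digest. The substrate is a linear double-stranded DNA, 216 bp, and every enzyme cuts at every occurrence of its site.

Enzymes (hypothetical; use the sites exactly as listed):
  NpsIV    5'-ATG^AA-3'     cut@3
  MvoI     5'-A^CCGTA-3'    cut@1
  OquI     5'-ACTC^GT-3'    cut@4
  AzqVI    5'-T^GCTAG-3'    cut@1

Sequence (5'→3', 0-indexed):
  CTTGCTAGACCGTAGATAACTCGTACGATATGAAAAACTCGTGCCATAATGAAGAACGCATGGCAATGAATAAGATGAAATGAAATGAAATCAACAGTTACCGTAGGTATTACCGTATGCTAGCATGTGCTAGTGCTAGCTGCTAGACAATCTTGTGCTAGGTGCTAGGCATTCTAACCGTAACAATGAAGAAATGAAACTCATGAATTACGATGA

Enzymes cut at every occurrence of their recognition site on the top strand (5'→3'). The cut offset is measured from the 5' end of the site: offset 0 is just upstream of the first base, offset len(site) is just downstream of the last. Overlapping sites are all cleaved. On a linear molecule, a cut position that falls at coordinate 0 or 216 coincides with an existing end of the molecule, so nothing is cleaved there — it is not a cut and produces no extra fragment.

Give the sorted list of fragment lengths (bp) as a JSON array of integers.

Per-enzyme occurrences:
  NpsIV ATGAA/3: at [29, 48, 65, 74, 79, 84, 185, 193, 202] ⇒ [32, 51, 68, 77, 82, 87, 188, 196, 205]
  MvoI ACCGTA/1: at [8, 99, 111, 176] ⇒ [9, 100, 112, 177]
  OquI ACTCGT/4: at [18, 36] ⇒ [22, 40]
  AzqVI TGCTAG/1: at [2, 117, 127, 133, 140, 155, 162] ⇒ [3, 118, 128, 134, 141, 156, 163]

All cut coordinates (distinct, sorted): [3, 9, 22, 32, 40, 51, 68, 77, 82, 87, 100, 112, 118, 128, 134, 141, 156, 163, 177, 188, 196, 205]

Fragment lengths:
  [0,3): 3 bp
  [3,9): 6 bp
  [9,22): 13 bp
  [22,32): 10 bp
  [32,40): 8 bp
  [40,51): 11 bp
  [51,68): 17 bp
  [68,77): 9 bp
  [77,82): 5 bp
  [82,87): 5 bp
  [87,100): 13 bp
  [100,112): 12 bp
  [112,118): 6 bp
  [118,128): 10 bp
  [128,134): 6 bp
  [134,141): 7 bp
  [141,156): 15 bp
  [156,163): 7 bp
  [163,177): 14 bp
  [177,188): 11 bp
  [188,196): 8 bp
  [196,205): 9 bp
  [205,216): 11 bp

[3,5,5,6,6,6,7,7,8,8,9,9,10,10,11,11,11,12,13,13,14,15,17]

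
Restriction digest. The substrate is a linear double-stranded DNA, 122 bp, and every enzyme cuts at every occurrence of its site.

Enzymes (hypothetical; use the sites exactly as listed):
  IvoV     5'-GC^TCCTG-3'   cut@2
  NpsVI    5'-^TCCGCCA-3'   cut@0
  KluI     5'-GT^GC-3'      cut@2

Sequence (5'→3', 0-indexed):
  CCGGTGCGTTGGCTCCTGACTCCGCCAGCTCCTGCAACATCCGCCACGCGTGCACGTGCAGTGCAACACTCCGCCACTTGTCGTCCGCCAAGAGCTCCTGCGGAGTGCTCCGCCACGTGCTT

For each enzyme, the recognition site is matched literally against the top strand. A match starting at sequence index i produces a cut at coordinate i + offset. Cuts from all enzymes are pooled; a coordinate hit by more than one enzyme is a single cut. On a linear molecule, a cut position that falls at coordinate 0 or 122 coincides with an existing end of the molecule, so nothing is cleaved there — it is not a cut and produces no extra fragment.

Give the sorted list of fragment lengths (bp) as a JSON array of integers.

[2,4,5,5,6,7,7,8,9,10,10,11,12,12,14]

Scan for sites:
  IvoV GCTCCTG/2: at [11, 27, 93] ⇒ [13, 29, 95]
  NpsVI TCCGCCA/0: at [20, 39, 69, 83, 108] ⇒ [20, 39, 69, 83, 108]
  KluI GTGC/2: at [3, 49, 55, 60, 104, 116] ⇒ [5, 51, 57, 62, 106, 118]

All cut coordinates (distinct, sorted): [5, 13, 20, 29, 39, 51, 57, 62, 69, 83, 95, 106, 108, 118]

Fragments:
  [0,5): 5 bp
  [5,13): 8 bp
  [13,20): 7 bp
  [20,29): 9 bp
  [29,39): 10 bp
  [39,51): 12 bp
  [51,57): 6 bp
  [57,62): 5 bp
  [62,69): 7 bp
  [69,83): 14 bp
  [83,95): 12 bp
  [95,106): 11 bp
  [106,108): 2 bp
  [108,118): 10 bp
  [118,122): 4 bp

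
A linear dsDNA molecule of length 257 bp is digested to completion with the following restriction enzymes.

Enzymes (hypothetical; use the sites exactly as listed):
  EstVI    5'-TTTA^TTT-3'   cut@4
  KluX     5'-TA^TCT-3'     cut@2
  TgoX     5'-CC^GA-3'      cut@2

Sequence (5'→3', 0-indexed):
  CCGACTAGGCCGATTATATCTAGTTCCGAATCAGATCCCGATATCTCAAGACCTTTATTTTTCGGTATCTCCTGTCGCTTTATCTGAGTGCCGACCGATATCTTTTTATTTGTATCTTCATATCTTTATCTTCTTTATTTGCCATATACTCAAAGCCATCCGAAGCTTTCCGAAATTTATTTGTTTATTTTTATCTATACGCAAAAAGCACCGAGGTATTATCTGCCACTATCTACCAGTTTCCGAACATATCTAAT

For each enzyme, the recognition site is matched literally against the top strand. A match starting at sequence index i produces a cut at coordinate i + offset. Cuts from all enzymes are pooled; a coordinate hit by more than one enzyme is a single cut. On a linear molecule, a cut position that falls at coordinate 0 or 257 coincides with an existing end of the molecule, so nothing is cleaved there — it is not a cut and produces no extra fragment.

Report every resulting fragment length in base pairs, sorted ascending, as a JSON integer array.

[2,4,4,4,6,6,6,6,7,7,8,8,8,8,9,9,9,9,10,10,10,10,12,13,14,15,19,24]

Per-enzyme occurrences:
  EstVI (TTTATTT, off=4): starts [53, 104, 133, 175, 183] → cuts [57, 108, 137, 179, 187]
  KluX (TATCT, off=2): starts [16, 41, 65, 80, 98, 112, 120, 126, 191, 219, 229, 249] → cuts [18, 43, 67, 82, 100, 114, 122, 128, 193, 221, 231, 251]
  TgoX (CCGA, off=2): starts [0, 9, 25, 37, 90, 94, 159, 169, 210, 242] → cuts [2, 11, 27, 39, 92, 96, 161, 171, 212, 244]

All cut coordinates (distinct, sorted): [2, 11, 18, 27, 39, 43, 57, 67, 82, 92, 96, 100, 108, 114, 122, 128, 137, 161, 171, 179, 187, 193, 212, 221, 231, 244, 251]

Fragments:
  [0,2): 2 bp
  [2,11): 9 bp
  [11,18): 7 bp
  [18,27): 9 bp
  [27,39): 12 bp
  [39,43): 4 bp
  [43,57): 14 bp
  [57,67): 10 bp
  [67,82): 15 bp
  [82,92): 10 bp
  [92,96): 4 bp
  [96,100): 4 bp
  [100,108): 8 bp
  [108,114): 6 bp
  [114,122): 8 bp
  [122,128): 6 bp
  [128,137): 9 bp
  [137,161): 24 bp
  [161,171): 10 bp
  [171,179): 8 bp
  [179,187): 8 bp
  [187,193): 6 bp
  [193,212): 19 bp
  [212,221): 9 bp
  [221,231): 10 bp
  [231,244): 13 bp
  [244,251): 7 bp
  [251,257): 6 bp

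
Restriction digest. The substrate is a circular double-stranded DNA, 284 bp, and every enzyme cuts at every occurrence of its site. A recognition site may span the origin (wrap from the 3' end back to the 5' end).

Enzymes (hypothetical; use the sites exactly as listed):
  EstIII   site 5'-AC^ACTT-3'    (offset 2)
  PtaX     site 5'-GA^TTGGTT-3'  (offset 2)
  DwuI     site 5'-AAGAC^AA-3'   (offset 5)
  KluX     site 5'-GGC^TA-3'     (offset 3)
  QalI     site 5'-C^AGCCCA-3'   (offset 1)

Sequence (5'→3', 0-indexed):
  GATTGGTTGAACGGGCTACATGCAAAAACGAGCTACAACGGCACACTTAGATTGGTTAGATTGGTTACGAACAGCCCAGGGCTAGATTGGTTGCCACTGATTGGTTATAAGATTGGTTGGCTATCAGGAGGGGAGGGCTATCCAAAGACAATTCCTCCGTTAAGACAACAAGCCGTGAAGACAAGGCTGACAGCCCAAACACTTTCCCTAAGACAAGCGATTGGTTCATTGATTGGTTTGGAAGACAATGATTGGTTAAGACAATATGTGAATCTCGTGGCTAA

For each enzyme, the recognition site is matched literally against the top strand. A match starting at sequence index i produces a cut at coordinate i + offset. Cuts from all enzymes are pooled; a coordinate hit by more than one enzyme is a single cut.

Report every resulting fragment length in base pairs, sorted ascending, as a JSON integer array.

Scan for sites:
  EstIII ACACTT/2: at [42, 198] ⇒ [44, 200]
  PtaX GATTGGTT/2: at [0, 49, 58, 84, 98, 110, 218, 230, 249] ⇒ [2, 51, 60, 86, 100, 112, 220, 232, 251]
  DwuI AAGACAA/5: at [144, 161, 177, 209, 241, 257] ⇒ [149, 166, 182, 214, 246, 262]
  KluX GGCTA/3: at [13, 79, 118, 135, 278] ⇒ [16, 82, 121, 138, 281]
  QalI CAGCCCA/1: at [71, 190] ⇒ [72, 191]

Pooled cuts: [2, 16, 44, 51, 60, 72, 82, 86, 100, 112, 121, 138, 149, 166, 182, 191, 200, 214, 220, 232, 246, 251, 262, 281]

Fragment lengths:
  2→16: 14 bp
  16→44: 28 bp
  44→51: 7 bp
  51→60: 9 bp
  60→72: 12 bp
  72→82: 10 bp
  82→86: 4 bp
  86→100: 14 bp
  100→112: 12 bp
  112→121: 9 bp
  121→138: 17 bp
  138→149: 11 bp
  149→166: 17 bp
  166→182: 16 bp
  182→191: 9 bp
  191→200: 9 bp
  200→214: 14 bp
  214→220: 6 bp
  220→232: 12 bp
  232→246: 14 bp
  246→251: 5 bp
  251→262: 11 bp
  262→281: 19 bp
  281→2 (wrap): 284-281+2 = 5 bp

[4,5,5,6,7,9,9,9,9,10,11,11,12,12,12,14,14,14,14,16,17,17,19,28]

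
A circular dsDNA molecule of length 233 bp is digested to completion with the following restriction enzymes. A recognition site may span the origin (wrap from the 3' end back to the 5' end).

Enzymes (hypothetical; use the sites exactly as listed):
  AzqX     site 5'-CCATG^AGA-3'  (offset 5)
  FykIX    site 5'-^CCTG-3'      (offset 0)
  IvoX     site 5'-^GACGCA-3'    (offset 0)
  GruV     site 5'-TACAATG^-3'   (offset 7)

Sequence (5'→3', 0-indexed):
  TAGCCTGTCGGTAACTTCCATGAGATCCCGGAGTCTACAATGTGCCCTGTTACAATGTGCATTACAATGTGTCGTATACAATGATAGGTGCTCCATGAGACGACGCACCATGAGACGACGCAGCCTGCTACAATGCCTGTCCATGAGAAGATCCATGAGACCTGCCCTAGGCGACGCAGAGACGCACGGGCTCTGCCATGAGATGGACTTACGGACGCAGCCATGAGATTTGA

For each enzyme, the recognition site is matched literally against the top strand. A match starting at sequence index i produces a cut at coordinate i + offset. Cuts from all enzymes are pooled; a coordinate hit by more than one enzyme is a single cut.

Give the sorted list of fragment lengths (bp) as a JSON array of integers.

[3,3,4,4,7,8,10,11,11,12,12,12,12,12,12,13,14,14,19,20,20]

Scan for sites:
  AzqX CCATGAGA/5: at [17, 92, 107, 140, 152, 195, 220] ⇒ [22, 97, 112, 145, 157, 200, 225]
  FykIX CCTG/0: at [3, 45, 123, 135, 160] ⇒ [3, 45, 123, 135, 160]
  IvoX GACGCA/0: at [101, 116, 172, 180, 213] ⇒ [101, 116, 172, 180, 213]
  GruV TACAATG/7: at [35, 50, 62, 76, 128] ⇒ [42, 57, 69, 83, 135]

All cut coordinates (distinct, sorted): [3, 22, 42, 45, 57, 69, 83, 97, 101, 112, 116, 123, 135, 145, 157, 160, 172, 180, 200, 213, 225]

Fragments:
  3→22: 19 bp
  22→42: 20 bp
  42→45: 3 bp
  45→57: 12 bp
  57→69: 12 bp
  69→83: 14 bp
  83→97: 14 bp
  97→101: 4 bp
  101→112: 11 bp
  112→116: 4 bp
  116→123: 7 bp
  123→135: 12 bp
  135→145: 10 bp
  145→157: 12 bp
  157→160: 3 bp
  160→172: 12 bp
  172→180: 8 bp
  180→200: 20 bp
  200→213: 13 bp
  213→225: 12 bp
  225→3 (wrap): 233-225+3 = 11 bp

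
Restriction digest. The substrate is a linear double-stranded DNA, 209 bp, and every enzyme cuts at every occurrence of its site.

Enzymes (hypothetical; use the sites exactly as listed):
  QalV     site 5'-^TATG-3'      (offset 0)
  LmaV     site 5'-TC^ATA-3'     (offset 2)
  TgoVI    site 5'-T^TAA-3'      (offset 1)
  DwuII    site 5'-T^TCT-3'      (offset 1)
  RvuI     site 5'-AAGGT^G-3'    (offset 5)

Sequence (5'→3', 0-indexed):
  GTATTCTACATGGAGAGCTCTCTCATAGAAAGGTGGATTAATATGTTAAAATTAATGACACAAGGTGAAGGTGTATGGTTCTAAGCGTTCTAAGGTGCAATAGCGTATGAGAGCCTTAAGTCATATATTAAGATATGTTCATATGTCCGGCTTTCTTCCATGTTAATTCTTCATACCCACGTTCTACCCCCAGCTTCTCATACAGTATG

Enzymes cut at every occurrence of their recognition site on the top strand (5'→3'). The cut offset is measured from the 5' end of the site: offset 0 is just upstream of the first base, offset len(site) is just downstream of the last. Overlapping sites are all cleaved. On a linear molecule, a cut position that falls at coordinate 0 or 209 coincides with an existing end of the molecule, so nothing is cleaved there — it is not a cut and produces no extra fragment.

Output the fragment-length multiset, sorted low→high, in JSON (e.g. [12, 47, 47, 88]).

[1,1,3,4,4,4,4,4,5,5,5,6,6,6,6,6,6,7,8,9,9,10,10,10,11,12,13,14,20]

Site scan:
  QalV TATG/0: at [41, 73, 105, 133, 141, 205] ⇒ [41, 73, 105, 133, 141, 205]
  LmaV TCATA/2: at [22, 120, 138, 170, 197] ⇒ [24, 122, 140, 172, 199]
  TgoVI TTAA/1: at [37, 45, 51, 115, 127, 162] ⇒ [38, 46, 52, 116, 128, 163]
  DwuII TTCT/1: at [3, 78, 87, 152, 166, 181, 194] ⇒ [4, 79, 88, 153, 167, 182, 195]
  RvuI AAGGTG/5: at [29, 61, 67, 91] ⇒ [34, 66, 72, 96]

All cut coordinates (distinct, sorted): [4, 24, 34, 38, 41, 46, 52, 66, 72, 73, 79, 88, 96, 105, 116, 122, 128, 133, 140, 141, 153, 163, 167, 172, 182, 195, 199, 205]

Fragment lengths:
  [0,4): 4 bp
  [4,24): 20 bp
  [24,34): 10 bp
  [34,38): 4 bp
  [38,41): 3 bp
  [41,46): 5 bp
  [46,52): 6 bp
  [52,66): 14 bp
  [66,72): 6 bp
  [72,73): 1 bp
  [73,79): 6 bp
  [79,88): 9 bp
  [88,96): 8 bp
  [96,105): 9 bp
  [105,116): 11 bp
  [116,122): 6 bp
  [122,128): 6 bp
  [128,133): 5 bp
  [133,140): 7 bp
  [140,141): 1 bp
  [141,153): 12 bp
  [153,163): 10 bp
  [163,167): 4 bp
  [167,172): 5 bp
  [172,182): 10 bp
  [182,195): 13 bp
  [195,199): 4 bp
  [199,205): 6 bp
  [205,209): 4 bp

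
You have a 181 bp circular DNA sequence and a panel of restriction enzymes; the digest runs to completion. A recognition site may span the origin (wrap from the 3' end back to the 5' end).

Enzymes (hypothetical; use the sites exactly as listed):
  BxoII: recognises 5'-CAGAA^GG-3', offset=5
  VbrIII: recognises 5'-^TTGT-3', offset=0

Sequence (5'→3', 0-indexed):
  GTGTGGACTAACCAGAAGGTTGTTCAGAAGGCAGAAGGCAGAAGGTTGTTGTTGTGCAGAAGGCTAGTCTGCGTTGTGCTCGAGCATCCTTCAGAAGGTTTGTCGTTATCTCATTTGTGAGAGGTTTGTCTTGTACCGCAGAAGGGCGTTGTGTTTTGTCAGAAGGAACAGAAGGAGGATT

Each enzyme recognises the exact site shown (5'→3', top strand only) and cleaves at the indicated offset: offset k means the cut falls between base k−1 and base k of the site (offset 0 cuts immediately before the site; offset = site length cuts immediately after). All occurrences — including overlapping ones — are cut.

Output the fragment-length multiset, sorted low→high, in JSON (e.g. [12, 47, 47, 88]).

Site scan:
  BxoII CAGAAGG/5: at [12, 24, 31, 38, 56, 91, 138, 159, 168] ⇒ [17, 29, 36, 43, 61, 96, 143, 164, 173]
  VbrIII TTGT/0: at [19, 45, 48, 51, 73, 99, 114, 125, 130, 148, 155, 179] ⇒ [19, 45, 48, 51, 73, 99, 114, 125, 130, 148, 155, 179]

All cut coordinates (distinct, sorted): [17, 19, 29, 36, 43, 45, 48, 51, 61, 73, 96, 99, 114, 125, 130, 143, 148, 155, 164, 173, 179]

Fragments:
  17→19: 2 bp
  19→29: 10 bp
  29→36: 7 bp
  36→43: 7 bp
  43→45: 2 bp
  45→48: 3 bp
  48→51: 3 bp
  51→61: 10 bp
  61→73: 12 bp
  73→96: 23 bp
  96→99: 3 bp
  99→114: 15 bp
  114→125: 11 bp
  125→130: 5 bp
  130→143: 13 bp
  143→148: 5 bp
  148→155: 7 bp
  155→164: 9 bp
  164→173: 9 bp
  173→179: 6 bp
  179→17 (wrap): 181-179+17 = 19 bp

[2,2,3,3,3,5,5,6,7,7,7,9,9,10,10,11,12,13,15,19,23]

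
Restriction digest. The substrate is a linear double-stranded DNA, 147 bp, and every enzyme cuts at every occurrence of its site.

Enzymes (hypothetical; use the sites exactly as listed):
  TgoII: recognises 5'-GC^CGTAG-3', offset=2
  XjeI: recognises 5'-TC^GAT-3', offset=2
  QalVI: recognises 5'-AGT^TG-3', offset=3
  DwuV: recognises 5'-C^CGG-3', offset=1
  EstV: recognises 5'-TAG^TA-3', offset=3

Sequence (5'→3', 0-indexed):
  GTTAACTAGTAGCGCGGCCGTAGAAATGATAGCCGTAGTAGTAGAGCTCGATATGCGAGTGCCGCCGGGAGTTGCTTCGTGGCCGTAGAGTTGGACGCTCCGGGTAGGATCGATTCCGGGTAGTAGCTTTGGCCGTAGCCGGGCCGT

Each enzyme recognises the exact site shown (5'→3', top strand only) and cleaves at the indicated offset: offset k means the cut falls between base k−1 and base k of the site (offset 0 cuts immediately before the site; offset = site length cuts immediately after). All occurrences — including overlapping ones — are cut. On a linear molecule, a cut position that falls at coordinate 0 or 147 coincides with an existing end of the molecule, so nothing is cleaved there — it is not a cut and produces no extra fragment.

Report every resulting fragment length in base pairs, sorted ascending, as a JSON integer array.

[3,5,5,6,7,7,8,8,8,9,9,9,10,11,11,15,16]

Site scan:
  TgoII (GCCGTAG, off=2): starts [16, 31, 81, 131] → cuts [18, 33, 83, 133]
  XjeI (TCGAT, off=2): starts [47, 109] → cuts [49, 111]
  QalVI (AGTTG, off=3): starts [69, 88] → cuts [72, 91]
  DwuV (CCGG, off=1): starts [64, 99, 115, 138] → cuts [65, 100, 116, 139]
  EstV (TAGTA, off=3): starts [6, 35, 38, 120] → cuts [9, 38, 41, 123]

Pooled cuts: [9, 18, 33, 38, 41, 49, 65, 72, 83, 91, 100, 111, 116, 123, 133, 139]

Fragment lengths:
  [0,9): 9 bp
  [9,18): 9 bp
  [18,33): 15 bp
  [33,38): 5 bp
  [38,41): 3 bp
  [41,49): 8 bp
  [49,65): 16 bp
  [65,72): 7 bp
  [72,83): 11 bp
  [83,91): 8 bp
  [91,100): 9 bp
  [100,111): 11 bp
  [111,116): 5 bp
  [116,123): 7 bp
  [123,133): 10 bp
  [133,139): 6 bp
  [139,147): 8 bp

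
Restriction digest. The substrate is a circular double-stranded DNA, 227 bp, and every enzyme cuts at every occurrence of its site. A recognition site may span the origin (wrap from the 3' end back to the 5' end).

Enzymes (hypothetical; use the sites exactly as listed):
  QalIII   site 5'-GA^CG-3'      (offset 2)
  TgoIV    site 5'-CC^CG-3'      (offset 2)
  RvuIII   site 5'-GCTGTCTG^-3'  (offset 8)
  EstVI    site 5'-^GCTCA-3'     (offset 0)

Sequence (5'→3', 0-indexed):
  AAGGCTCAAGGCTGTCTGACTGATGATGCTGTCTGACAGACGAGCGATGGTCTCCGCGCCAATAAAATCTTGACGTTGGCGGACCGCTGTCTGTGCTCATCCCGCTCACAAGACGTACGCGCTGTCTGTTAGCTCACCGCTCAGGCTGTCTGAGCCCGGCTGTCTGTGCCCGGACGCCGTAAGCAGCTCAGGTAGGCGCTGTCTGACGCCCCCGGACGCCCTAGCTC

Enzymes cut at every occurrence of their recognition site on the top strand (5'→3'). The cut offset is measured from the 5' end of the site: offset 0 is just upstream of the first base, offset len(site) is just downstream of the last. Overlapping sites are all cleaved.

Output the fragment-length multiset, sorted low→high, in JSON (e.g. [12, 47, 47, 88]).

[1,1,1,3,4,4,4,4,5,6,7,7,7,8,10,10,11,14,15,15,17,20,20,33]

Per-enzyme occurrences:
  QalIII (GACG, off=2): starts [38, 71, 111, 172, 204, 214] → cuts [40, 73, 113, 174, 206, 216]
  TgoIV (CCCG, off=2): starts [100, 154, 168, 210] → cuts [102, 156, 170, 212]
  RvuIII (GCTGTCTG, off=8): starts [10, 27, 85, 120, 144, 158, 197] → cuts [18, 35, 93, 128, 152, 166, 205]
  EstVI (GCTCA, off=0): starts [3, 94, 103, 131, 138, 185, 223] → cuts [3, 94, 103, 131, 138, 185, 223]

All cut coordinates (distinct, sorted): [3, 18, 35, 40, 73, 93, 94, 102, 103, 113, 128, 131, 138, 152, 156, 166, 170, 174, 185, 205, 206, 212, 216, 223]

Fragments:
  3→18: 15 bp
  18→35: 17 bp
  35→40: 5 bp
  40→73: 33 bp
  73→93: 20 bp
  93→94: 1 bp
  94→102: 8 bp
  102→103: 1 bp
  103→113: 10 bp
  113→128: 15 bp
  128→131: 3 bp
  131→138: 7 bp
  138→152: 14 bp
  152→156: 4 bp
  156→166: 10 bp
  166→170: 4 bp
  170→174: 4 bp
  174→185: 11 bp
  185→205: 20 bp
  205→206: 1 bp
  206→212: 6 bp
  212→216: 4 bp
  216→223: 7 bp
  223→3 (wrap): 227-223+3 = 7 bp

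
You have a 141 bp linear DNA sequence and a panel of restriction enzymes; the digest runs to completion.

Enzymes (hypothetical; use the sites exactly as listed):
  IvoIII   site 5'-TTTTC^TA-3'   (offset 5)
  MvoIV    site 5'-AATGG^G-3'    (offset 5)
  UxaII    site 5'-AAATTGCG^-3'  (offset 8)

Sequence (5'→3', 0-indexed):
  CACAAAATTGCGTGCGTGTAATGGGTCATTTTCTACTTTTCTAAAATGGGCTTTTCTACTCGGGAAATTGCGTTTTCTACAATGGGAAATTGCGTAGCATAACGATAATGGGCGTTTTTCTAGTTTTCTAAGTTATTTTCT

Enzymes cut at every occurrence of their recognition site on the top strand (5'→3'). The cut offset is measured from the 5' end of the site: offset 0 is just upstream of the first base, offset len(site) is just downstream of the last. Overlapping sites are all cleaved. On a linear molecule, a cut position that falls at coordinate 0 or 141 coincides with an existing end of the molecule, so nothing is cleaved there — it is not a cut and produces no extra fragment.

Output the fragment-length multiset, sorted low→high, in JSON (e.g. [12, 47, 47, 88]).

[5,7,8,8,8,8,9,9,9,12,12,13,16,17]

Per-enzyme occurrences:
  IvoIII (TTTTCTA, off=5): starts [28, 36, 51, 72, 115, 123] → cuts [33, 41, 56, 77, 120, 128]
  MvoIV (AATGGG, off=5): starts [19, 44, 80, 106] → cuts [24, 49, 85, 111]
  UxaII (AAATTGCG, off=8): starts [4, 64, 86] → cuts [12, 72, 94]

Pooled cuts: [12, 24, 33, 41, 49, 56, 72, 77, 85, 94, 111, 120, 128]

Fragments:
  [0,12): 12 bp
  [12,24): 12 bp
  [24,33): 9 bp
  [33,41): 8 bp
  [41,49): 8 bp
  [49,56): 7 bp
  [56,72): 16 bp
  [72,77): 5 bp
  [77,85): 8 bp
  [85,94): 9 bp
  [94,111): 17 bp
  [111,120): 9 bp
  [120,128): 8 bp
  [128,141): 13 bp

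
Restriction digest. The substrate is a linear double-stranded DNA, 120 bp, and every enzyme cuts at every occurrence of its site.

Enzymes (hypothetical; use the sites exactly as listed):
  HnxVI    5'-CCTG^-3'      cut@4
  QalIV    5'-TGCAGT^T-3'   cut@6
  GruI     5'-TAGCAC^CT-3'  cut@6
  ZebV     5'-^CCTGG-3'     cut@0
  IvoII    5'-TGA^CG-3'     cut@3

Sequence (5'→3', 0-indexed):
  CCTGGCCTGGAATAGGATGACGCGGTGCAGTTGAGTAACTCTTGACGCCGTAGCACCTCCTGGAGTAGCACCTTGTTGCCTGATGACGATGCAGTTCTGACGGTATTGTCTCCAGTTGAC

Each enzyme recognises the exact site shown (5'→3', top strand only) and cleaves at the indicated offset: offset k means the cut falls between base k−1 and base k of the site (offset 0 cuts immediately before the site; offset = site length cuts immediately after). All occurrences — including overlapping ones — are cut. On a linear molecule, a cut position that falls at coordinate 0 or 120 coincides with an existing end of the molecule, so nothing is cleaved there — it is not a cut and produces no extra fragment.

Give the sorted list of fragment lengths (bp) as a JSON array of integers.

[1,2,4,4,4,4,5,9,9,11,11,11,11,14,20]

Scan for sites:
  HnxVI CCTG/4: at [0, 5, 58, 78] ⇒ [4, 9, 62, 82]
  QalIV TGCAGTT/6: at [25, 89] ⇒ [31, 95]
  GruI TAGCACCT/6: at [50, 65] ⇒ [56, 71]
  ZebV CCTGG/0: at [0, 5, 58] ⇒ [5, 58] (position 0 is a terminus of the linear molecule — no cut)
  IvoII TGACG/3: at [17, 42, 83, 97] ⇒ [20, 45, 86, 100]

Pooled cuts: [4, 5, 9, 20, 31, 45, 56, 58, 62, 71, 82, 86, 95, 100]

Fragment lengths:
  [0,4): 4 bp
  [4,5): 1 bp
  [5,9): 4 bp
  [9,20): 11 bp
  [20,31): 11 bp
  [31,45): 14 bp
  [45,56): 11 bp
  [56,58): 2 bp
  [58,62): 4 bp
  [62,71): 9 bp
  [71,82): 11 bp
  [82,86): 4 bp
  [86,95): 9 bp
  [95,100): 5 bp
  [100,120): 20 bp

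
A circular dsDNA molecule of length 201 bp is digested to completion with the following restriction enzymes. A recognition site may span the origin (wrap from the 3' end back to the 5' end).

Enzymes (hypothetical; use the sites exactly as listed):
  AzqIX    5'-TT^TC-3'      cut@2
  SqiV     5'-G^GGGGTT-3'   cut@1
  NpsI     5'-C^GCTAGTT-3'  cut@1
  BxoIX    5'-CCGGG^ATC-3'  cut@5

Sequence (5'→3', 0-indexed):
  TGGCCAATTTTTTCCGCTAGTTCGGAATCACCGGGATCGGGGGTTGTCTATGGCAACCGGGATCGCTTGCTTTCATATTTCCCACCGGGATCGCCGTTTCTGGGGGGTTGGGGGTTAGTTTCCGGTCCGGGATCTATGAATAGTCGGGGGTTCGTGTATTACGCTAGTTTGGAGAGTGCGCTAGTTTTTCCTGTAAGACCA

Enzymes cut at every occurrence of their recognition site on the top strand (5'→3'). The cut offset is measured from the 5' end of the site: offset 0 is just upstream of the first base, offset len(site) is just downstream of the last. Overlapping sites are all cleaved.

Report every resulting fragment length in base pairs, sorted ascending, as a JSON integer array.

Per-enzyme occurrences:
  AzqIX (TTTC, off=2): starts [10, 70, 77, 96, 118, 186] → cuts [12, 72, 79, 98, 120, 188]
  SqiV (GGGGGTT, off=1): starts [38, 102, 109, 145] → cuts [39, 103, 110, 146]
  NpsI (CGCTAGTT, off=1): starts [14, 161, 178] → cuts [15, 162, 179]
  BxoIX (CCGGGATC, off=5): starts [30, 56, 84, 126] → cuts [35, 61, 89, 131]

All cut coordinates (distinct, sorted): [12, 15, 35, 39, 61, 72, 79, 89, 98, 103, 110, 120, 131, 146, 162, 179, 188]

Fragment lengths:
  12→15: 3 bp
  15→35: 20 bp
  35→39: 4 bp
  39→61: 22 bp
  61→72: 11 bp
  72→79: 7 bp
  79→89: 10 bp
  89→98: 9 bp
  98→103: 5 bp
  103→110: 7 bp
  110→120: 10 bp
  120→131: 11 bp
  131→146: 15 bp
  146→162: 16 bp
  162→179: 17 bp
  179→188: 9 bp
  188→12 (wrap): 201-188+12 = 25 bp

[3,4,5,7,7,9,9,10,10,11,11,15,16,17,20,22,25]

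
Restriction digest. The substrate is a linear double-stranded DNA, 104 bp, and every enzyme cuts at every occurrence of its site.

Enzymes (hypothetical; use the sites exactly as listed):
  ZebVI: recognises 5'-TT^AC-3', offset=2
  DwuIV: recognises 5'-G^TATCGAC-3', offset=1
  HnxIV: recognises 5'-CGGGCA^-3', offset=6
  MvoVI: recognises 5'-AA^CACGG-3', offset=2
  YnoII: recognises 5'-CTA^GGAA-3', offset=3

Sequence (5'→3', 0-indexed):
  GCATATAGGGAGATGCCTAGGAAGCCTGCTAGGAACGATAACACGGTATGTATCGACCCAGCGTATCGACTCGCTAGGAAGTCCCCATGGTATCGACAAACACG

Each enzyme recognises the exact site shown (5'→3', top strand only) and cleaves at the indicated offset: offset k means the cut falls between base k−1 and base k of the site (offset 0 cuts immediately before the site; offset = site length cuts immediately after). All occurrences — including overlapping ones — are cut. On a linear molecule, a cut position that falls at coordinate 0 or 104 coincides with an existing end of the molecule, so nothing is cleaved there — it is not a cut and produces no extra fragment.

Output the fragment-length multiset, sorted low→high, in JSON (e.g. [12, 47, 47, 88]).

Site scan:
  ZebVI (TTAC, off=2): no sites
  DwuIV GTATCGAC/1: at [49, 62, 89] ⇒ [50, 63, 90]
  HnxIV (CGGGCA, off=6): no sites
  MvoVI AACACGG/2: at [39] ⇒ [41]
  YnoII CTAGGAA/3: at [16, 28, 73] ⇒ [19, 31, 76]

Pooled cuts: [19, 31, 41, 50, 63, 76, 90]

Fragments:
  [0,19): 19 bp
  [19,31): 12 bp
  [31,41): 10 bp
  [41,50): 9 bp
  [50,63): 13 bp
  [63,76): 13 bp
  [76,90): 14 bp
  [90,104): 14 bp

[9,10,12,13,13,14,14,19]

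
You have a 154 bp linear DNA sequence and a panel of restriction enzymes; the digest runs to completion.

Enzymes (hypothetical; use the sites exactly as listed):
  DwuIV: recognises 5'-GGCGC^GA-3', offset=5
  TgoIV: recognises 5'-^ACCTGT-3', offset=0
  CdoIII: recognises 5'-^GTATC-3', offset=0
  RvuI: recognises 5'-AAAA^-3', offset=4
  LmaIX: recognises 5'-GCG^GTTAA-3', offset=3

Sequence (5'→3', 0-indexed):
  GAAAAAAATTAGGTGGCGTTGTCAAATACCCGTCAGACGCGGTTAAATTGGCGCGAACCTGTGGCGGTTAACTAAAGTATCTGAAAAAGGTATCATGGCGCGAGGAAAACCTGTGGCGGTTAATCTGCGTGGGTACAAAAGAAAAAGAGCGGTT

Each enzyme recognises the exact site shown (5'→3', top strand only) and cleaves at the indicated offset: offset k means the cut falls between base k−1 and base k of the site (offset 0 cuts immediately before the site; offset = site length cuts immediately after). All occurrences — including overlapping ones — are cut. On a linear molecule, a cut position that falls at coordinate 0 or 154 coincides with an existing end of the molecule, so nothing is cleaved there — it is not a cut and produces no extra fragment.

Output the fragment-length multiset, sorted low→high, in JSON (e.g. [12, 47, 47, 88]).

[1,1,1,1,1,1,1,2,5,5,7,8,9,10,10,11,12,13,22,33]

Site scan:
  DwuIV (GGCGCGA, off=5): starts [49, 96] → cuts [54, 101]
  TgoIV (ACCTGT, off=0): starts [56, 108] → cuts [56, 108]
  CdoIII (GTATC, off=0): starts [76, 89] → cuts [76, 89]
  RvuI (AAAA, off=4): starts [1, 2, 3, 4, 83, 84, 105, 136, 141, 142] → cuts [5, 6, 7, 8, 87, 88, 109, 140, 145, 146]
  LmaIX (GCGGTTAA, off=3): starts [38, 63, 115] → cuts [41, 66, 118]

Pooled cuts: [5, 6, 7, 8, 41, 54, 56, 66, 76, 87, 88, 89, 101, 108, 109, 118, 140, 145, 146]

Fragment lengths:
  [0,5): 5 bp
  [5,6): 1 bp
  [6,7): 1 bp
  [7,8): 1 bp
  [8,41): 33 bp
  [41,54): 13 bp
  [54,56): 2 bp
  [56,66): 10 bp
  [66,76): 10 bp
  [76,87): 11 bp
  [87,88): 1 bp
  [88,89): 1 bp
  [89,101): 12 bp
  [101,108): 7 bp
  [108,109): 1 bp
  [109,118): 9 bp
  [118,140): 22 bp
  [140,145): 5 bp
  [145,146): 1 bp
  [146,154): 8 bp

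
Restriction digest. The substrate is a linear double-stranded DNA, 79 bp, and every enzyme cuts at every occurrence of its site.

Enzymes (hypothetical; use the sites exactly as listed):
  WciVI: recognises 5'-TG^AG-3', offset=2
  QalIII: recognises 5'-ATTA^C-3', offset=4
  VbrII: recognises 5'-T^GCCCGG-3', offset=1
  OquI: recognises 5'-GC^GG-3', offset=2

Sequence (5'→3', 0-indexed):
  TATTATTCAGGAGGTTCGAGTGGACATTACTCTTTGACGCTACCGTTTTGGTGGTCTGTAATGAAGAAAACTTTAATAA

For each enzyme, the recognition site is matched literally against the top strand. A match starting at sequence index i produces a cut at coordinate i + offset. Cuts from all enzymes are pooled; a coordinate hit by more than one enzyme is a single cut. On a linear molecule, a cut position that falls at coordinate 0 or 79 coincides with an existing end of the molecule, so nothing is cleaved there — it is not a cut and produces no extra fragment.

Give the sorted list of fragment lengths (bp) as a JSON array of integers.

[29,50]

Site scan:
  WciVI (TGAG, off=2): no sites
  QalIII (ATTAC, off=4): starts [25] → cuts [29]
  VbrII (TGCCCGG, off=1): no sites
  OquI (GCGG, off=2): no sites

Pooled cuts: [29]

Fragments:
  [0,29): 29 bp
  [29,79): 50 bp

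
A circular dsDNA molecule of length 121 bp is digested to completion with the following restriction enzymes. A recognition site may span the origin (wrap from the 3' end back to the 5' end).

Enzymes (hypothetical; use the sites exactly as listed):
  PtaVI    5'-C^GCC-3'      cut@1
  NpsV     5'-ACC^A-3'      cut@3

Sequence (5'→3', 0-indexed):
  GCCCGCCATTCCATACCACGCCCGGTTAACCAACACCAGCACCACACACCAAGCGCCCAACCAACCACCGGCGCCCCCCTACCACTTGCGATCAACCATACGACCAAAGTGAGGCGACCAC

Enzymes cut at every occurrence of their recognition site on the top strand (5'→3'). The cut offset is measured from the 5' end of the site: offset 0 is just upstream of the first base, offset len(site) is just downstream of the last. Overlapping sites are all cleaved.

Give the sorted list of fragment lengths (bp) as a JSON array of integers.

[2,2,4,4,4,6,6,6,7,8,8,11,12,13,14,14]

Scan for sites:
  PtaVI (CGCC, off=1): starts [3, 18, 53, 71, 120] → cuts [0, 4, 19, 54, 72]
  NpsV (ACCA, off=3): starts [14, 28, 34, 40, 47, 59, 63, 80, 94, 102, 116] → cuts [17, 31, 37, 43, 50, 62, 66, 83, 97, 105, 119]

All cut coordinates (distinct, sorted): [0, 4, 17, 19, 31, 37, 43, 50, 54, 62, 66, 72, 83, 97, 105, 119]

Fragment lengths:
  0→4: 4 bp
  4→17: 13 bp
  17→19: 2 bp
  19→31: 12 bp
  31→37: 6 bp
  37→43: 6 bp
  43→50: 7 bp
  50→54: 4 bp
  54→62: 8 bp
  62→66: 4 bp
  66→72: 6 bp
  72→83: 11 bp
  83→97: 14 bp
  97→105: 8 bp
  105→119: 14 bp
  119→0 (wrap): 121-119+0 = 2 bp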